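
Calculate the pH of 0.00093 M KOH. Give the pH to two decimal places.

KOH is a strong base; [OH-] = 0.00093 M.
pOH = -log(0.00093) = 3.03
pH = 14.00 - 3.03 = 10.97

pH = 10.97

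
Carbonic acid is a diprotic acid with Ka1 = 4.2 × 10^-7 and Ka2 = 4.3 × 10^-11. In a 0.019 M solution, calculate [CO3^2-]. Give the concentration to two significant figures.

4.3 × 10^-11 M

First ionization gives [H+] ≈ [HCO3-] = 8.93 × 10^-5 M.
Second step: Ka2 = [H+][CO3^2-]/[HCO3-] ≈ [CO3^2-] (since [H+] ≈ [HCO3-]).
So [CO3^2-] ≈ Ka2.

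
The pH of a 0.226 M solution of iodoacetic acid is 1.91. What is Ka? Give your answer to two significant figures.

Ka = 7.1 × 10^-4

[H+] = 10^(-1.91) = 1.23 × 10^-2 M
At equilibrium [HA] = 0.226 − 1.23 × 10^-2 = 2.14 × 10^-1 M
Ka = [H+][A-]/[HA] = (1.23 × 10^-2)² / 2.14 × 10^-1 = 7.1 × 10^-4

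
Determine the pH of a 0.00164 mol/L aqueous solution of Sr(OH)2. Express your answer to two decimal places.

pH = 11.52

Sr(OH)2 is a strong base (each formula unit releases 2 OH-); [OH-] = 0.00328 M.
pOH = -log(0.00328) = 2.48
pH = 14.00 - 2.48 = 11.52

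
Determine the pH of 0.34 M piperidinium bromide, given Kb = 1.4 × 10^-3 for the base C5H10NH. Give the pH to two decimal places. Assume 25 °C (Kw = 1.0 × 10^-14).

pH = 5.81

C5H10NH2+ is the conjugate acid of the weak base C5H10NH.
Ka = Kw/Kb = 1.0×10^-14 / 1.4 × 10^-3 = 7.14 × 10^-12
Ka = x²/(0.34 − x) = 7.14 × 10^-12
Since Ka ≪ C₀, x ≈ √(Ka·C₀) = 1.56 × 10^-6 M.
Check: 0.00046% ionized — well under 5%, approximation valid.
pH = −log[H+] = −log(1.56 × 10^-6) = 5.81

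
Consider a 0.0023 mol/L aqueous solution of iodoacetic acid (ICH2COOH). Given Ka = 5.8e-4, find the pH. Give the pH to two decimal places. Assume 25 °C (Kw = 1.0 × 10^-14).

pH = 3.05

ICH2COOH ⇌ ICH2COO- + H+
Ka = [H+]²/(0.0023 − [H+]) = 5.8 × 10^-4
Here C₀/Ka ≈ 3.97, so the small-[H+] approximation fails. Use the quadratic:
[H+] = (−Ka + √(Ka² + 4·Ka·C₀))/2 = 9.01 × 10^-4 M
pH = −log[H+] = −log(9.01 × 10^-4) = 3.05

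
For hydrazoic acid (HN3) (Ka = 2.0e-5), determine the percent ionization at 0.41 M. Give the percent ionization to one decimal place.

0.7%

HN3 ⇌ N3- + H+; let x = [H+] at equilibrium.
x ≈ √(Ka·C₀) = √(2.0 × 10^-5 × 0.41) = 2.86 × 10^-3 M
Fraction ionized = 2.86 × 10^-3 / 0.41 = 0.0070 → 0.7%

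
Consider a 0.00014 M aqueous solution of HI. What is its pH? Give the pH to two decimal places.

pH = 3.85

HI is a strong acid and dissociates completely, so [H+] = 0.00014 M.
pH = -log(0.00014) = 3.85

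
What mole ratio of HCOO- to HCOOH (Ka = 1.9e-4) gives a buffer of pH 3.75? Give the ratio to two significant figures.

pKa = -log(1.9 × 10^-4) = 3.721
pH = pKa + log(r) ⇒ log(r) = 3.75 − 3.721 = +0.029
r = [HCOO-]/[HCOOH] = 10^(+0.029) = 1.07

ratio = 1.1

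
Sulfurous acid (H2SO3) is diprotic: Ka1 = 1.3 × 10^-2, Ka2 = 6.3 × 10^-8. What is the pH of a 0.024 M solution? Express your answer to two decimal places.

pH = 1.91

Ka1 ≫ Ka2, so treat the first dissociation as the only significant source of H+.
Ka1 = x²/(0.024 − x) = 1.3 × 10^-2
Solving the quadratic: x = (−Ka1 + √(Ka1² + 4·Ka1·C₀))/2 = 1.23 × 10^-2 M
pH = −log(1.23 × 10^-2) = 1.91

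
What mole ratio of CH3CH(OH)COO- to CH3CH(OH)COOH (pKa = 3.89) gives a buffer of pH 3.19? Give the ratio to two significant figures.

ratio = 0.20

pH = pKa + log(r) ⇒ log(r) = 3.19 − 3.89 = -0.70
r = [CH3CH(OH)COO-]/[CH3CH(OH)COOH] = 10^(-0.70) = 0.2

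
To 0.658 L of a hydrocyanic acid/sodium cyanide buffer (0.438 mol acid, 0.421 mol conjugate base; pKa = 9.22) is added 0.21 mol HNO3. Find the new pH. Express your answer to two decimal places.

pH = 8.73

After neutralization: n(HCN) = 0.648 mol, n(CN-) = 0.211 mol.
pH = pKa + log(n_CN-/n_HCN) = 9.22 + log(0.211/0.648) = 9.22 + (-0.487)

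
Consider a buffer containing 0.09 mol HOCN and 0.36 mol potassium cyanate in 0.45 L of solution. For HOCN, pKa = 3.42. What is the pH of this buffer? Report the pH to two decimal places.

pH = 4.02

Using pH = pKa + log([base]/[acid]) with [base]/[acid] = 0.36/0.09:
pH = 3.42 + (+0.602) = 4.02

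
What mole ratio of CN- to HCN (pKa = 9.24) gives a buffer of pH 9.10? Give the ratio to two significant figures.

ratio = 0.72

pH = pKa + log(r) ⇒ log(r) = 9.10 − 9.24 = -0.14
r = [CN-]/[HCN] = 10^(-0.14) = 0.724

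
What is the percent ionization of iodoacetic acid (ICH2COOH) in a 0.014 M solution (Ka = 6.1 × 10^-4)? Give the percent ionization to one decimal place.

ICH2COOH ⇌ ICH2COO- + H+; let x = [H+] at equilibrium.
Solve x² + 0.00061x − 8.54e-06 = 0 → x = 2.63 × 10^-3 M
Fraction ionized = 2.63 × 10^-3 / 0.014 = 0.1879 → 18.8%

18.8%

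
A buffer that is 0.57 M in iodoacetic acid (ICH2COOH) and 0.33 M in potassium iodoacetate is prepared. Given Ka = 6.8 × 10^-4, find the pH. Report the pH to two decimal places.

pKa = −log(6.8 × 10^-4) = 3.167
Henderson–Hasselbalch: pH = pKa + log([ICH2COO-]/[ICH2COOH]) = 3.167 + log(0.33/0.57)
pH = 3.167 + (-0.237) = 2.93

pH = 2.93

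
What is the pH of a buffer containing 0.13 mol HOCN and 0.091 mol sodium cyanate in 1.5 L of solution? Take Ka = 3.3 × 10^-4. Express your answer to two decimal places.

pKa = −log(3.3 × 10^-4) = 3.481
Using pH = pKa + log([base]/[acid]) with [base]/[acid] = 0.091/0.13:
pH = 3.481 + (-0.155) = 3.33

pH = 3.33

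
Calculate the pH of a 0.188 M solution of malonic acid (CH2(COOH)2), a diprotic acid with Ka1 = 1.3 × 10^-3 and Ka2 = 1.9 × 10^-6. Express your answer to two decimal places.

Since Ka1 ≫ Ka2, the first ionization dominates [H+].
Ka1 = x²/(0.188 − x) = 1.3 × 10^-3
Solving the quadratic: x = (−Ka1 + √(Ka1² + 4·Ka1·C₀))/2 = 1.50 × 10^-2 M
pH = −log(1.50 × 10^-2) = 1.82

pH = 1.82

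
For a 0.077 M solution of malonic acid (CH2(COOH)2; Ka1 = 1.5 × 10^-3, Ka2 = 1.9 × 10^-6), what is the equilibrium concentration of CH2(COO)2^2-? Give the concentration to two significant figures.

1.9 × 10^-6 M

First ionization gives [H+] ≈ [CH2(COOH)COO-] = 1.00 × 10^-2 M.
Second step: Ka2 = [H+][CH2(COO)2^2-]/[CH2(COOH)COO-] ≈ [CH2(COO)2^2-] (since [H+] ≈ [CH2(COOH)COO-]).
So [CH2(COO)2^2-] ≈ Ka2.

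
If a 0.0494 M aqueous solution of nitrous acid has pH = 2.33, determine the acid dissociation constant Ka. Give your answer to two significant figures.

Ka = 4.9 × 10^-4

[H+] = 10^(-2.33) = 4.68 × 10^-3 M
At equilibrium [HA] = 0.0494 − 4.68 × 10^-3 = 4.47 × 10^-2 M
Ka = [H+][A-]/[HA] = (4.68 × 10^-3)² / 4.47 × 10^-2 = 4.9 × 10^-4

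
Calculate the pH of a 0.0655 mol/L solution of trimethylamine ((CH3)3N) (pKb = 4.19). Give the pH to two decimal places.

(CH3)3N + H2O ⇌ (CH3)3NH+ + OH-
Kb = 10^(−4.19) = 6.46 × 10^-5
From the ICE table, Kb = [OH-]²/(0.0655 − [OH-]) = 6.46 × 10^-5.
Since Kb ≪ C₀, [OH-] ≈ √(Kb·C₀) = 2.06 × 10^-3 M.
Check: 3.1% ionized — well under 5%, approximation valid.
pOH = −log(2.06 × 10^-3) = 2.69; pH = 14.00 − 2.69 = 11.31

pH = 11.31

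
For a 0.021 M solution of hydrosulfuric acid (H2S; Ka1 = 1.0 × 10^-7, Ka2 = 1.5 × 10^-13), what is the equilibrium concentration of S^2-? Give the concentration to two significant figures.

1.5 × 10^-13 M

First ionization gives [H+] ≈ [HS-] = 4.58 × 10^-5 M.
Second step: Ka2 = [H+][S^2-]/[HS-] ≈ [S^2-] (since [H+] ≈ [HS-]).
So [S^2-] ≈ Ka2.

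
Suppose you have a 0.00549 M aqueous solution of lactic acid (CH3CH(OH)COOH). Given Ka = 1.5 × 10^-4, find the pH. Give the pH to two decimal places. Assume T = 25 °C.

pH = 3.08

CH3CH(OH)COOH ⇌ CH3CH(OH)COO- + H+
Ka = [H+]²/(0.00549 − [H+]) = 1.5 × 10^-4
The 5% rule fails; solving [H+]² + Ka·[H+] − Ka·C₀ = 0 exactly:
[H+] = (−Ka + √(Ka² + 4·Ka·C₀))/2 = 8.36 × 10^-4 M
pH = −log[H+] = −log(8.36 × 10^-4) = 3.08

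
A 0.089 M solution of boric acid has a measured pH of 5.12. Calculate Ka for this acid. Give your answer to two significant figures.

Ka = 6.5 × 10^-10

[H+] = 10^(-5.12) = 7.59 × 10^-6 M
At equilibrium [HA] = 0.089 − 7.59 × 10^-6 = 8.90 × 10^-2 M
Ka = [H+][A-]/[HA] = (7.59 × 10^-6)² / 8.90 × 10^-2 = 6.5 × 10^-10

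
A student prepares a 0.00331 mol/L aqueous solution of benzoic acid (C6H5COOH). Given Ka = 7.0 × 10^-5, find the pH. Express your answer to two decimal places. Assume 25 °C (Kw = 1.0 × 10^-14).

pH = 3.35

C6H5COOH ⇌ C6H5COO- + H+
Ka = [H+]²/(0.00331 − [H+]) = 7.0 × 10^-5
The 5% rule fails; solving [H+]² + Ka·[H+] − Ka·C₀ = 0 exactly:
[H+] = [−7e-05 + √(7e-05² + 9.27e-07)]/2 = 4.48 × 10^-4 M
pH = −log(4.48 × 10^-4) = 3.35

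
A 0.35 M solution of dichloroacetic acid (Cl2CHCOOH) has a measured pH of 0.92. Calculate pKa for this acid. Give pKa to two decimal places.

pKa = 1.20

[H+] = 10^(-0.92) = 1.20 × 10^-1 M
At equilibrium [HA] = 0.35 − 1.20 × 10^-1 = 2.30 × 10^-1 M
Ka = [H+][A-]/[HA] = (1.20 × 10^-1)² / 2.30 × 10^-1 = 6.26 × 10^-2
pKa = -log(6.26 × 10^-2) = 1.20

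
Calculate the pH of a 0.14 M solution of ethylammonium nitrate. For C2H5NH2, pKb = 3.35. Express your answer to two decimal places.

pH = 5.75

C2H5NH3+ is the conjugate acid of the weak base C2H5NH2.
Kb = 10^(−3.35) = 4.47 × 10^-4
Ka = Kw/Kb = 1.0×10^-14 / 4.47 × 10^-4 = 2.24 × 10^-11
From the ICE table, Ka = x²/(0.14 − x) = 2.24 × 10^-11.
Since Ka ≪ C₀, x ≈ √(Ka·C₀) = 1.77 × 10^-6 M.
pH = −log(1.77 × 10^-6) = 5.75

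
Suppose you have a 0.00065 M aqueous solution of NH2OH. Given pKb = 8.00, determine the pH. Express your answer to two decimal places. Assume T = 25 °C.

pH = 8.41

NH2OH + H2O ⇌ NH3OH+ + OH-
Kb = 10^(−8.00) = 1.00 × 10^-8
From the ICE table, Kb = x²/(0.00065 − x) = 1.00 × 10^-8.
Neglecting x in the denominator: x = √(1.00 × 10^-8 × 0.00065) = 2.55 × 10^-6 M
(x/C₀ = 0.39% < 5%, so the approximation holds.)
pOH = 5.59, so pH = 14.00 − pOH = 8.41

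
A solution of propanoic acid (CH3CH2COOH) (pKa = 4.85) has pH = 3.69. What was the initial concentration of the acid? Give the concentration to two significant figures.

C₀ = 3.2 × 10^-3 M

[H+] = 10^(-3.69) = 2.04 × 10^-4 M = x
Ka = 10^(−4.85) = 1.41 × 10^-5
Ka = x²/(C₀ − x) ⇒ C₀ = x + x²/Ka
C₀ = 2.04 × 10^-4 + (2.04 × 10^-4)²/(1.41 × 10^-5) = 3.16 × 10^-3 M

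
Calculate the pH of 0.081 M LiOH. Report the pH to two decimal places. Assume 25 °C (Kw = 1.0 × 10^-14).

pH = 12.91

LiOH is a strong base; [OH-] = 0.081 M.
pOH = -log(0.081) = 1.09
pH = 14.00 - 1.09 = 12.91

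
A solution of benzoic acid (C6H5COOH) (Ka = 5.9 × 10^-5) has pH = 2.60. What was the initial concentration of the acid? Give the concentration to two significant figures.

C₀ = 1.1 × 10^-1 M

[H+] = 10^(-2.60) = 2.51 × 10^-3 M = x
Ka = x²/(C₀ − x) ⇒ C₀ = x + x²/Ka
C₀ = 2.51 × 10^-3 + (2.51 × 10^-3)²/(5.9 × 10^-5) = 1.09 × 10^-1 M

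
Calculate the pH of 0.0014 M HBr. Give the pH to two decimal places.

pH = 2.85

HBr is a strong acid and dissociates completely, so [H+] = 0.0014 M.
pH = -log(0.0014) = 2.85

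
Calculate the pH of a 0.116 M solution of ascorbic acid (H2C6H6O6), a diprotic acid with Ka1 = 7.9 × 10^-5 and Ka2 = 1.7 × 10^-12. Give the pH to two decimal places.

Ka1 ≫ Ka2, so treat the first dissociation as the only significant source of H+.
Ka1 = x²/(0.116 − x) = 7.9 × 10^-5
x ≈ √(7.9 × 10^-5 × 0.116) = 3.03 × 10^-3 M
pH = −log(3.03 × 10^-3) = 2.52

pH = 2.52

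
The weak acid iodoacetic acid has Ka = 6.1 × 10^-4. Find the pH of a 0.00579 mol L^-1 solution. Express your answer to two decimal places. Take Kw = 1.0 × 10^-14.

pH = 2.80

ICH2COOH ⇌ ICH2COO- + H+
Let x = [H+] at equilibrium. Ka = x²/(0.00579 − x).
The 5% rule fails; solving x² + Ka·x − Ka·C₀ = 0 exactly:
x = [−0.00061 + √(0.00061² + 1.41e-05)]/2 = 1.60 × 10^-3 M
pH = −log(1.60 × 10^-3) = 2.80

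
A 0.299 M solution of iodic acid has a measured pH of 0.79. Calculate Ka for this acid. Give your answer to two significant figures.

[H+] = 10^(-0.79) = 1.62 × 10^-1 M
At equilibrium [HA] = 0.299 − 1.62 × 10^-1 = 1.37 × 10^-1 M
Ka = [H+][A-]/[HA] = (1.62 × 10^-1)² / 1.37 × 10^-1 = 1.9 × 10^-1

Ka = 1.9 × 10^-1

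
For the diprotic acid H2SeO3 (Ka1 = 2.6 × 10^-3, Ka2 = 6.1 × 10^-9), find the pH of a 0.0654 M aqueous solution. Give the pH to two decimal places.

Ka1 ≫ Ka2, so treat the first dissociation as the only significant source of H+.
Ka1 = x²/(0.0654 − x) = 2.6 × 10^-3
Solving the quadratic: x = (−Ka1 + √(Ka1² + 4·Ka1·C₀))/2 = 1.18 × 10^-2 M
pH = −log(1.18 × 10^-2) = 1.93

pH = 1.93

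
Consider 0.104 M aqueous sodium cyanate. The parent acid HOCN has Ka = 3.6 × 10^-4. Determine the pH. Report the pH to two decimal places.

pH = 8.23

OCN- is the conjugate base of the weak acid HOCN.
Kb = Kw/Ka = 1.0×10^-14 / 3.6 × 10^-4 = 2.78 × 10^-11
From the ICE table, Kb = [OH-]²/(0.104 − [OH-]) = 2.78 × 10^-11.
Assume [OH-] ≪ 0.104: [OH-] ≈ √(2.78 × 10^-11 × 0.104) = 1.70 × 10^-6 M
pOH = 5.77, so pH = 14.00 − pOH = 8.23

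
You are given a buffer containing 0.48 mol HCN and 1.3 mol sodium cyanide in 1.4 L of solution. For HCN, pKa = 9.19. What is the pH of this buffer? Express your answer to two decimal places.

Henderson–Hasselbalch: pH = pKa + log([CN-]/[HCN]) = 9.19 + log(1.3/0.48)
pH = 9.19 + (+0.433) = 9.62

pH = 9.62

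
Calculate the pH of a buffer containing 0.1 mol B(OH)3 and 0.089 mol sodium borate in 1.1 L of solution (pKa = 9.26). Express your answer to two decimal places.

pH = 9.21

pH = pKa + log([A⁻]/[HA]) = 9.26 + log(0.089/0.1)
pH = 9.26 + (-0.051) = 9.21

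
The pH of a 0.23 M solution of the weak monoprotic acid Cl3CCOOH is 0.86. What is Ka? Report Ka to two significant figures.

[H+] = 10^(-0.86) = 1.38 × 10^-1 M
At equilibrium [HA] = 0.23 − 1.38 × 10^-1 = 9.20 × 10^-2 M
Ka = [H+][A-]/[HA] = (1.38 × 10^-1)² / 9.20 × 10^-2 = 2.1 × 10^-1

Ka = 2.1 × 10^-1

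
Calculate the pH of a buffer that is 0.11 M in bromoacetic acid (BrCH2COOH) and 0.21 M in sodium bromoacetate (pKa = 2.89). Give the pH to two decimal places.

pH = 3.17

Using pH = pKa + log([base]/[acid]) with [base]/[acid] = 0.21/0.11:
pH = 2.89 + (+0.281) = 3.17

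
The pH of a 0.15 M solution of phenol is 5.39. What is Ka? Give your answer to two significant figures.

Ka = 1.1 × 10^-10

[H+] = 10^(-5.39) = 4.07 × 10^-6 M
At equilibrium [HA] = 0.15 − 4.07 × 10^-6 = 1.50 × 10^-1 M
Ka = [H+][A-]/[HA] = (4.07 × 10^-6)² / 1.50 × 10^-1 = 1.1 × 10^-10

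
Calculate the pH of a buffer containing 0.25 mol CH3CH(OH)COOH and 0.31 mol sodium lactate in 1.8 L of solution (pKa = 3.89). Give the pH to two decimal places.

pH = 3.98

Henderson–Hasselbalch: pH = pKa + log([CH3CH(OH)COO-]/[CH3CH(OH)COOH]) = 3.89 + log(0.31/0.25)
pH = 3.89 + (+0.093) = 3.98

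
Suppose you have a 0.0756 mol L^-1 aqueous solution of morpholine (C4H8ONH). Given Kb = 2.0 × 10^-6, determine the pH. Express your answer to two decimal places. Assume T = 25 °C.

C4H8ONH + H2O ⇌ C4H8ONH2+ + OH-
From the ICE table, Kb = [OH-]²/(0.0756 − [OH-]) = 2.0 × 10^-6.
Neglecting [OH-] in the denominator: [OH-] = √(2.0 × 10^-6 × 0.0756) = 3.89 × 10^-4 M
([OH-]/C₀ = 0.51% < 5%, so the approximation holds.)
pOH = −log(3.89 × 10^-4) = 3.41; pH = 14.00 − 3.41 = 10.59

pH = 10.59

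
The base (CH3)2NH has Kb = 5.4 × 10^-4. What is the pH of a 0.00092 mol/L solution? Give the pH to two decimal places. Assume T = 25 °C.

pH = 10.69

(CH3)2NH + H2O ⇌ (CH3)2NH2+ + OH-
From the ICE table, Kb = [OH-]²/(0.00092 − [OH-]) = 5.4 × 10^-4.
[OH-] is not negligible relative to C₀; solve [OH-]² + 0.00054·[OH-] − 4.97e-07 = 0.
[OH-] = (−Kb + √(Kb² + 4·Kb·C₀))/2 = 4.85 × 10^-4 M
pOH = 3.31, so pH = 14.00 − pOH = 10.69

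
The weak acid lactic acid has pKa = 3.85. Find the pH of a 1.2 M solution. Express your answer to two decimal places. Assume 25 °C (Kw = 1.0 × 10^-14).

CH3CH(OH)COOH ⇌ CH3CH(OH)COO- + H+
Ka = 10^(−3.85) = 1.41 × 10^-4
From the ICE table, Ka = [H+]²/(1.2 − [H+]) = 1.41 × 10^-4.
Since Ka ≪ C₀, [H+] ≈ √(Ka·C₀) = 1.30 × 10^-2 M.
([H+]/C₀ = 1.1% < 5%, so the approximation holds.)
pH = −log(1.30 × 10^-2) = 1.89

pH = 1.89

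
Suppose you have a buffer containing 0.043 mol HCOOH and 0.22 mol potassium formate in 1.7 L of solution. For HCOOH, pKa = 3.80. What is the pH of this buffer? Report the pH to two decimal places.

pH = 4.51

Henderson–Hasselbalch: pH = pKa + log([HCOO-]/[HCOOH]) = 3.80 + log(0.22/0.043)
pH = 3.80 + (+0.709) = 4.51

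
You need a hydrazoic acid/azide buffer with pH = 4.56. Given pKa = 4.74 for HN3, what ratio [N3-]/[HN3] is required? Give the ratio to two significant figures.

pH = pKa + log(r) ⇒ log(r) = 4.56 − 4.74 = -0.18
r = [N3-]/[HN3] = 10^(-0.18) = 0.661

ratio = 0.66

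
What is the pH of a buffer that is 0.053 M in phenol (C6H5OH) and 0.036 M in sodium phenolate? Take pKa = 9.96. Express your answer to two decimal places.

Using pH = pKa + log([base]/[acid]) with [base]/[acid] = 0.036/0.053:
pH = 9.96 + (-0.168) = 9.79

pH = 9.79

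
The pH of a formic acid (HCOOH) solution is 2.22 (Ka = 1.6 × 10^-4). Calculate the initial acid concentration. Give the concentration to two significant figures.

[H+] = 10^(-2.22) = 6.03 × 10^-3 M = x
Ka = x²/(C₀ − x) ⇒ C₀ = x + x²/Ka
C₀ = 6.03 × 10^-3 + (6.03 × 10^-3)²/(1.6 × 10^-4) = 2.33 × 10^-1 M

C₀ = 2.3 × 10^-1 M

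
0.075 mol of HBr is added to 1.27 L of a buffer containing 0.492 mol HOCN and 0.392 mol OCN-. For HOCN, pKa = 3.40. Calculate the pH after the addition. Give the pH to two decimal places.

pH = 3.15

Added H+ converts OCN- to HOCN: HOCN → 0.567 mol, OCN- → 0.317 mol.
Henderson–Hasselbalch with mole ratio 0.317/0.567: pH = 3.40 + (-0.253)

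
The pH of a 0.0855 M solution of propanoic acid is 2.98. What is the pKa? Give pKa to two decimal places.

[H+] = 10^(-2.98) = 1.05 × 10^-3 M
At equilibrium [HA] = 0.0855 − 1.05 × 10^-3 = 8.45 × 10^-2 M
Ka = [H+][A-]/[HA] = (1.05 × 10^-3)² / 8.45 × 10^-2 = 1.30 × 10^-5
pKa = -log(1.30 × 10^-5) = 4.89

pKa = 4.89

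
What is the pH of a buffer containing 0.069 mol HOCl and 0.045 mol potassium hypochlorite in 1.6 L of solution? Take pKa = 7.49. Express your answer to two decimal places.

pH = pKa + log([A⁻]/[HA]) = 7.49 + log(0.045/0.069)
pH = 7.49 + (-0.186) = 7.30

pH = 7.30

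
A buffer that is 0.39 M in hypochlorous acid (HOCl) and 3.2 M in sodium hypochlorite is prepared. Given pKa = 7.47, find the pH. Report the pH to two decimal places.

Henderson–Hasselbalch: pH = pKa + log([OCl-]/[HOCl]) = 7.47 + log(3.2/0.39)
pH = 7.47 + (+0.914) = 8.38

pH = 8.38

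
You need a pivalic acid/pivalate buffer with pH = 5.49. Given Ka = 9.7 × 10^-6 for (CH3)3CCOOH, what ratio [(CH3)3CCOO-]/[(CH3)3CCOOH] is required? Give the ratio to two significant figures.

pKa = -log(9.7 × 10^-6) = 5.013
pH = pKa + log(r) ⇒ log(r) = 5.49 − 5.013 = +0.477
r = [(CH3)3CCOO-]/[(CH3)3CCOOH] = 10^(+0.477) = 3

ratio = 3.0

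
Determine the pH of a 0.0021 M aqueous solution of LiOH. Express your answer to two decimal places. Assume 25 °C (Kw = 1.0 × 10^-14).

LiOH is a strong base; [OH-] = 0.0021 M.
pOH = -log(0.0021) = 2.68
pH = 14.00 - 2.68 = 11.32

pH = 11.32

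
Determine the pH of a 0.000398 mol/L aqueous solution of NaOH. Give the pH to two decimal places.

NaOH is a strong base; [OH-] = 0.000398 M.
pOH = -log(0.000398) = 3.40
pH = 14.00 - 3.40 = 10.60

pH = 10.60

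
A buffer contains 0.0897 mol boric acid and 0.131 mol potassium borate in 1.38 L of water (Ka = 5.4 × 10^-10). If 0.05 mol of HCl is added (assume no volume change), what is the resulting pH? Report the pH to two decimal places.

Added H+ converts B(OH)4- to B(OH)3: B(OH)3 → 0.14 mol, B(OH)4- → 0.081 mol.
pKa = −log(5.4 × 10^-10) = 9.268
Henderson–Hasselbalch with mole ratio 0.081/0.14: pH = 9.268 + (-0.238)

pH = 9.03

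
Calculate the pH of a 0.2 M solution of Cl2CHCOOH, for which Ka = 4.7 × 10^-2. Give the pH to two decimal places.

pH = 1.12

Cl2CHCOOH ⇌ Cl2CHCOO- + H+
Let x = [H+] at equilibrium. Ka = x²/(0.2 − x).
x is not negligible relative to C₀; solve x² + 0.047·x − 0.0094 = 0.
x = (−Ka + √(Ka² + 4·Ka·C₀))/2 = 7.63 × 10^-2 M
pH = −log[H+] = −log(7.63 × 10^-2) = 1.12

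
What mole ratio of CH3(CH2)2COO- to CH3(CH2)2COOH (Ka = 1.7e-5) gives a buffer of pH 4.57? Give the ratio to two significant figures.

pKa = -log(1.7 × 10^-5) = 4.770
pH = pKa + log(r) ⇒ log(r) = 4.57 − 4.770 = -0.200
r = [CH3(CH2)2COO-]/[CH3(CH2)2COOH] = 10^(-0.200) = 0.631

ratio = 0.63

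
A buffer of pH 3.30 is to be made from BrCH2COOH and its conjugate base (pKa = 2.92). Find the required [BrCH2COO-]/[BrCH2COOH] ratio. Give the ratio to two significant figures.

pH = pKa + log(r) ⇒ log(r) = 3.30 − 2.92 = +0.38
r = [BrCH2COO-]/[BrCH2COOH] = 10^(+0.38) = 2.4

ratio = 2.4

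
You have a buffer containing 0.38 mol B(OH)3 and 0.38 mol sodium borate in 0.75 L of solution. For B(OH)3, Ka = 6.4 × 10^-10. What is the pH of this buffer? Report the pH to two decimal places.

pH = 9.19

pKa = −log(6.4 × 10^-10) = 9.194
Henderson–Hasselbalch: pH = pKa + log([B(OH)4-]/[B(OH)3]) = 9.194 + log(0.38/0.38)
pH = 9.194 + (+0.000) = 9.19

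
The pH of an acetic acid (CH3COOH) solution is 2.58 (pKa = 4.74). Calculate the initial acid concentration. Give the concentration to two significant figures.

C₀ = 3.8 × 10^-1 M

[H+] = 10^(-2.58) = 2.63 × 10^-3 M = x
Ka = 10^(−4.74) = 1.82 × 10^-5
Ka = x²/(C₀ − x) ⇒ C₀ = x + x²/Ka
C₀ = 2.63 × 10^-3 + (2.63 × 10^-3)²/(1.82 × 10^-5) = 3.83 × 10^-1 M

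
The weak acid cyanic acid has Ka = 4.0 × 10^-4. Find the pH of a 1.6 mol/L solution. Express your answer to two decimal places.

pH = 1.60

HOCN ⇌ OCN- + H+
Ka = x²/(1.6 − x) = 4.0 × 10^-4
Neglecting x in the denominator: x = √(4.0 × 10^-4 × 1.6) = 2.53 × 10^-2 M
Check: 1.6% ionized — well under 5%, approximation valid.
pH = −log(2.53 × 10^-2) = 1.60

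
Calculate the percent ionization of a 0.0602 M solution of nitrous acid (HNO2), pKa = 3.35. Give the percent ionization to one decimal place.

HNO2 ⇌ NO2- + H+; let x = [H+] at equilibrium.
Ka = 10^(−3.35) = 4.47 × 10^-4
Ka = x²/(C₀ − x); solving the quadratic gives x = 4.97 × 10^-3 M.
Fraction ionized = 4.97 × 10^-3 / 0.0602 = 0.0826 → 8.3%

8.3%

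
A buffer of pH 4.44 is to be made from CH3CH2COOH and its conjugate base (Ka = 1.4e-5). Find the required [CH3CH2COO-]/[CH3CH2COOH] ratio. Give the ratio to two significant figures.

pKa = -log(1.4 × 10^-5) = 4.854
pH = pKa + log(r) ⇒ log(r) = 4.44 − 4.854 = -0.414
r = [CH3CH2COO-]/[CH3CH2COOH] = 10^(-0.414) = 0.385

ratio = 0.39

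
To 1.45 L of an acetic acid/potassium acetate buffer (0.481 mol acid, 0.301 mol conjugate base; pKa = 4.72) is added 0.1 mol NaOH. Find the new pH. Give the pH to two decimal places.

pH = 4.74

After neutralization: n(CH3COOH) = 0.381 mol, n(CH3COO-) = 0.401 mol.
pH = pKa + log(n_CH3COO-/n_CH3COOH) = 4.72 + log(0.401/0.381) = 4.72 + (+0.022)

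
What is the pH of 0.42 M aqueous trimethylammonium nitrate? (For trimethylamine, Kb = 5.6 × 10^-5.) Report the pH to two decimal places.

pH = 5.06

(CH3)3NH+ is the conjugate acid of the weak base (CH3)3N.
Ka = Kw/Kb = 1.0×10^-14 / 5.6 × 10^-5 = 1.79 × 10^-10
From the ICE table, Ka = [H+]²/(0.42 − [H+]) = 1.79 × 10^-10.
Neglecting [H+] in the denominator: [H+] = √(1.79 × 10^-10 × 0.42) = 8.67 × 10^-6 M
pH = −log[H+] = −log(8.67 × 10^-6) = 5.06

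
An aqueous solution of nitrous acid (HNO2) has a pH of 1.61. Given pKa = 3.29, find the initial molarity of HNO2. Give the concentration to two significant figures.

[H+] = 10^(-1.61) = 2.45 × 10^-2 M = x
Ka = 10^(−3.29) = 5.13 × 10^-4
Ka = x²/(C₀ − x) ⇒ C₀ = x + x²/Ka
C₀ = 2.45 × 10^-2 + (2.45 × 10^-2)²/(5.13 × 10^-4) = 1.19 M

C₀ = 1.2 M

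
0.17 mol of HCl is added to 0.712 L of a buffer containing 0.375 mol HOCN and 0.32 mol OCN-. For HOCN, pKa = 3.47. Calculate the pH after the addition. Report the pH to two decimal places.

pH = 2.91

After neutralization: n(HOCN) = 0.545 mol, n(OCN-) = 0.15 mol.
pH = pKa + log(n_OCN-/n_HOCN) = 3.47 + log(0.15/0.545) = 3.47 + (-0.560)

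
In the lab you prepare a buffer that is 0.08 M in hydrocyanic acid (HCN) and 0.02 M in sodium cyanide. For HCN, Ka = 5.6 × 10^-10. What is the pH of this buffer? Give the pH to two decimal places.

pKa = −log(5.6 × 10^-10) = 9.252
Henderson–Hasselbalch: pH = pKa + log([CN-]/[HCN]) = 9.252 + log(0.02/0.08)
pH = 9.252 + (-0.602) = 8.65

pH = 8.65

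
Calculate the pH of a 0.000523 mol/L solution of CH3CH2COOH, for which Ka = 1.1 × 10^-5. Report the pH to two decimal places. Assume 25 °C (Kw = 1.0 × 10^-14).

CH3CH2COOH ⇌ CH3CH2COO- + H+
Let x = [H+] at equilibrium. Ka = x²/(0.000523 − x).
x is not negligible relative to C₀; solve x² + 1.1e-05·x − 5.75e-09 = 0.
x = (−Ka + √(Ka² + 4·Ka·C₀))/2 = 7.05 × 10^-5 M
pH = −log[H+] = −log(7.05 × 10^-5) = 4.15

pH = 4.15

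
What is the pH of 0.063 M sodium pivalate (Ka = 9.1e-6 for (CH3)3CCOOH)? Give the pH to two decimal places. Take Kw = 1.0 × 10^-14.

pH = 8.92

(CH3)3CCOO- is the conjugate base of the weak acid (CH3)3CCOOH.
Kb = Kw/Ka = 1.0×10^-14 / 9.1 × 10^-6 = 1.10 × 10^-9
Kb = x²/(0.063 − x) = 1.10 × 10^-9
Since Kb ≪ C₀, x ≈ √(Kb·C₀) = 8.32 × 10^-6 M.
Check: 0.013% ionized — well under 5%, approximation valid.
pOH = 5.08, so pH = 14.00 − pOH = 8.92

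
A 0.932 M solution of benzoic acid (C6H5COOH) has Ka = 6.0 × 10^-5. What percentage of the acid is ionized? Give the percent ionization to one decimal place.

C6H5COOH ⇌ C6H5COO- + H+; let x = [H+] at equilibrium.
x ≈ √(Ka·C₀) = √(6.0 × 10^-5 × 0.932) = 7.48 × 10^-3 M
% ionization = x/C₀ × 100% = 7.48 × 10^-3/0.932 × 100% = 0.8%

0.8%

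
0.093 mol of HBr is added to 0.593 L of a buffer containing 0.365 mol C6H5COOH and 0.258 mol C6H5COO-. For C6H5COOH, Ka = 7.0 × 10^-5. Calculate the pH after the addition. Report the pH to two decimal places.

Added H+ converts C6H5COO- to C6H5COOH: C6H5COOH → 0.458 mol, C6H5COO- → 0.165 mol.
pKa = −log(7.0 × 10^-5) = 4.155
pH = pKa + log(n_C6H5COO-/n_C6H5COOH) = 4.155 + log(0.165/0.458) = 4.155 + (-0.443)

pH = 3.71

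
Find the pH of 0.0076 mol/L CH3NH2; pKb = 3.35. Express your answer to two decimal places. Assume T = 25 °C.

CH3NH2 + H2O ⇌ CH3NH3+ + OH-
Kb = 10^(−3.35) = 4.47 × 10^-4
Kb = [OH-]²/(0.0076 − [OH-]) = 4.47 × 10^-4
[OH-] is not negligible relative to C₀; solve [OH-]² + 0.000447·[OH-] − 3.4e-06 = 0.
[OH-] = (−Kb + √(Kb² + 4·Kb·C₀))/2 = 1.63 × 10^-3 M
pOH = −log(1.63 × 10^-3) = 2.79; pH = 14.00 − 2.79 = 11.21

pH = 11.21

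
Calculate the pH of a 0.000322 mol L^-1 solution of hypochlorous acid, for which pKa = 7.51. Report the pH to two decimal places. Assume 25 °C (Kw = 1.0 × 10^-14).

HOCl ⇌ OCl- + H+
Ka = 10^(−7.51) = 3.09 × 10^-8
From the ICE table, Ka = x²/(0.000322 − x) = 3.09 × 10^-8.
Neglecting x in the denominator: x = √(3.09 × 10^-8 × 0.000322) = 3.15 × 10^-6 M
(x/C₀ = 0.98% < 5%, so the approximation holds.)
pH = −log[H+] = −log(3.15 × 10^-6) = 5.50

pH = 5.50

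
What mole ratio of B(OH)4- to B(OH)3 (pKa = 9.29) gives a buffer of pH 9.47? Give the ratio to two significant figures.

pH = pKa + log(r) ⇒ log(r) = 9.47 − 9.29 = +0.18
r = [B(OH)4-]/[B(OH)3] = 10^(+0.18) = 1.51

ratio = 1.5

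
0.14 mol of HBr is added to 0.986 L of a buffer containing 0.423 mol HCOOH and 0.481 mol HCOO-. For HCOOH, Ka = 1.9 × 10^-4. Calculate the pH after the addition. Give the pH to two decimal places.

pH = 3.50

Added H+ converts HCOO- to HCOOH: HCOOH → 0.563 mol, HCOO- → 0.341 mol.
pKa = −log(1.9 × 10^-4) = 3.721
pH = pKa + log([A⁻]/[HA]) = 3.721 + log(0.341/0.563) = 3.721 -0.218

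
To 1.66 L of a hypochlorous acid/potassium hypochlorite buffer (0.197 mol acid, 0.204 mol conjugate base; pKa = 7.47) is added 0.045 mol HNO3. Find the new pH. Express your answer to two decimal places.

pH = 7.29

Added H+ converts OCl- to HOCl: HOCl → 0.242 mol, OCl- → 0.159 mol.
pH = pKa + log(n_OCl-/n_HOCl) = 7.47 + log(0.159/0.242) = 7.47 + (-0.182)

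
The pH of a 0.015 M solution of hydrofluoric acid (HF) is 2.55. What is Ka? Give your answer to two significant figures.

[H+] = 10^(-2.55) = 2.82 × 10^-3 M
At equilibrium [HA] = 0.015 − 2.82 × 10^-3 = 1.22 × 10^-2 M
Ka = [H+][A-]/[HA] = (2.82 × 10^-3)² / 1.22 × 10^-2 = 6.5 × 10^-4

Ka = 6.5 × 10^-4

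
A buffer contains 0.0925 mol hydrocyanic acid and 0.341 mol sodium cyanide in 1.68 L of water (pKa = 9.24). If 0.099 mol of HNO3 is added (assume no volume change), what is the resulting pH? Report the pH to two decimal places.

pH = 9.34

Added H+ converts CN- to HCN: HCN → 0.192 mol, CN- → 0.242 mol.
pH = pKa + log(n_CN-/n_HCN) = 9.24 + log(0.242/0.192) = 9.24 + (+0.101)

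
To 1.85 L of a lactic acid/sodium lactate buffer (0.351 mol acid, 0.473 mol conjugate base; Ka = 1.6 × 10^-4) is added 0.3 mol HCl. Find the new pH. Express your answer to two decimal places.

pH = 3.22

After neutralization: n(CH3CH(OH)COOH) = 0.651 mol, n(CH3CH(OH)COO-) = 0.173 mol.
pKa = −log(1.6 × 10^-4) = 3.796
Henderson–Hasselbalch with mole ratio 0.173/0.651: pH = 3.796 + (-0.576)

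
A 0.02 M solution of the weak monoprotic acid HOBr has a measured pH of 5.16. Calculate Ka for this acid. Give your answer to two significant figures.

Ka = 2.4 × 10^-9

[H+] = 10^(-5.16) = 6.92 × 10^-6 M
At equilibrium [HA] = 0.02 − 6.92 × 10^-6 = 2.00 × 10^-2 M
Ka = [H+][A-]/[HA] = (6.92 × 10^-6)² / 2.00 × 10^-2 = 2.4 × 10^-9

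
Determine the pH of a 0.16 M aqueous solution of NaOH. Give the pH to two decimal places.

NaOH is a strong base; [OH-] = 0.16 M.
pOH = -log(0.16) = 0.80
pH = 14.00 - 0.80 = 13.20

pH = 13.20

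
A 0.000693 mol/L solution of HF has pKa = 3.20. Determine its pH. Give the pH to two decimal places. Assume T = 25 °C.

pH = 3.38

HF ⇌ F- + H+
Ka = 10^(−3.20) = 6.31 × 10^-4
Ka = [H+]²/(0.000693 − [H+]) = 6.31 × 10^-4
The 5% rule fails; solving [H+]² + Ka·[H+] − Ka·C₀ = 0 exactly:
[H+] = (−Ka + √(Ka² + 4·Ka·C₀))/2 = 4.17 × 10^-4 M
pH = −log[H+] = −log(4.17 × 10^-4) = 3.38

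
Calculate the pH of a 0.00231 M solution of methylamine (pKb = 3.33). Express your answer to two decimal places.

CH3NH2 + H2O ⇌ CH3NH3+ + OH-
Kb = 10^(−3.33) = 4.68 × 10^-4
From the ICE table, Kb = x²/(0.00231 − x) = 4.68 × 10^-4.
x is not negligible relative to C₀; solve x² + 0.000468·x − 1.08e-06 = 0.
x = (−Kb + √(Kb² + 4·Kb·C₀))/2 = 8.32 × 10^-4 M
pOH = 3.08, so pH = 14.00 − pOH = 10.92

pH = 10.92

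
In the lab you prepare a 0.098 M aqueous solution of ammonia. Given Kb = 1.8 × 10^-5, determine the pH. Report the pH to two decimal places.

NH3 + H2O ⇌ NH4+ + OH-
From the ICE table, Kb = [OH-]²/(0.098 − [OH-]) = 1.8 × 10^-5.
Since Kb ≪ C₀, [OH-] ≈ √(Kb·C₀) = 1.33 × 10^-3 M.
Check: 1.4% ionized — well under 5%, approximation valid.
pOH = −log(1.33 × 10^-3) = 2.88; pH = 14.00 − 2.88 = 11.12

pH = 11.12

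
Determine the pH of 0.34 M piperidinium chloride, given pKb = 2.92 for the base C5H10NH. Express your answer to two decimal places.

C5H10NH2+ is the conjugate acid of the weak base C5H10NH.
Kb = 10^(−2.92) = 1.20 × 10^-3
Ka = Kw/Kb = 1.0×10^-14 / 1.20 × 10^-3 = 8.33 × 10^-12
From the ICE table, Ka = x²/(0.34 − x) = 8.33 × 10^-12.
Neglecting x in the denominator: x = √(8.33 × 10^-12 × 0.34) = 1.68 × 10^-6 M
(x/C₀ = 0.00049% < 5%, so the approximation holds.)
pH = −log(1.68 × 10^-6) = 5.77

pH = 5.77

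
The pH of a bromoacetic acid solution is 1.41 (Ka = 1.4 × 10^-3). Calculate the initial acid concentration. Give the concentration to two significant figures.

[H+] = 10^(-1.41) = 3.89 × 10^-2 M = x
Ka = x²/(C₀ − x) ⇒ C₀ = x + x²/Ka
C₀ = 3.89 × 10^-2 + (3.89 × 10^-2)²/(1.4 × 10^-3) = 1.12 M

C₀ = 1.1 M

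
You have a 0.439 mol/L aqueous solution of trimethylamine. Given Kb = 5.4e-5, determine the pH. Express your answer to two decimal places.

pH = 11.69

(CH3)3N + H2O ⇌ (CH3)3NH+ + OH-
From the ICE table, Kb = [OH-]²/(0.439 − [OH-]) = 5.4 × 10^-5.
Assume [OH-] ≪ 0.439: [OH-] ≈ √(5.4 × 10^-5 × 0.439) = 4.87 × 10^-3 M
pOH = −log(4.87 × 10^-3) = 2.31; pH = 14.00 − 2.31 = 11.69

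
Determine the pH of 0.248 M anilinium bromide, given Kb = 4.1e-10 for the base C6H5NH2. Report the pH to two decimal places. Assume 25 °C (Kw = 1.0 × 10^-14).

C6H5NH3+ is the conjugate acid of the weak base C6H5NH2.
Ka = Kw/Kb = 1.0×10^-14 / 4.1 × 10^-10 = 2.44 × 10^-5
Ka = x²/(0.248 − x) = 2.44 × 10^-5
Assume x ≪ 0.248: x ≈ √(2.44 × 10^-5 × 0.248) = 2.46 × 10^-3 M
pH = −log[H+] = −log(2.46 × 10^-3) = 2.61

pH = 2.61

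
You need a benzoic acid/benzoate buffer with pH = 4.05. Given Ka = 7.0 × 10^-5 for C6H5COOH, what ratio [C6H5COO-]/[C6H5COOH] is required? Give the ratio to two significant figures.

ratio = 0.79

pKa = -log(7.0 × 10^-5) = 4.155
pH = pKa + log(r) ⇒ log(r) = 4.05 − 4.155 = -0.105
r = [C6H5COO-]/[C6H5COOH] = 10^(-0.105) = 0.785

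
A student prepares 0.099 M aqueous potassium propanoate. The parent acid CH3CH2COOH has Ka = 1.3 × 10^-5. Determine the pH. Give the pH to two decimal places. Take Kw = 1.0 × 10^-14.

CH3CH2COO- is the conjugate base of the weak acid CH3CH2COOH.
Kb = Kw/Ka = 1.0×10^-14 / 1.3 × 10^-5 = 7.69 × 10^-10
Kb = x²/(0.099 − x) = 7.69 × 10^-10
Assume x ≪ 0.099: x ≈ √(7.69 × 10^-10 × 0.099) = 8.73 × 10^-6 M
pOH = 5.06, so pH = 14.00 − pOH = 8.94

pH = 8.94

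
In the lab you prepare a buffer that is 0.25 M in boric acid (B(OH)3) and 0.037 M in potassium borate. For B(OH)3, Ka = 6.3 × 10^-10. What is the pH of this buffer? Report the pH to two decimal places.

pH = 8.37

pKa = −log(6.3 × 10^-10) = 9.201
pH = pKa + log([A⁻]/[HA]) = 9.201 + log(0.037/0.25)
pH = 9.201 + (-0.830) = 8.37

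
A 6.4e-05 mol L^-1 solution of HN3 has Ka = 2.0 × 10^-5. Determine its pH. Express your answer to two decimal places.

HN3 ⇌ N3- + H+
Ka = [H+]²/(6.4e-05 − [H+]) = 2.0 × 10^-5
Here C₀/Ka ≈ 3.2, so the small-[H+] approximation fails. Use the quadratic:
[H+] = (−Ka + √(Ka² + 4·Ka·C₀))/2 = 2.71 × 10^-5 M
pH = −log(2.71 × 10^-5) = 4.57

pH = 4.57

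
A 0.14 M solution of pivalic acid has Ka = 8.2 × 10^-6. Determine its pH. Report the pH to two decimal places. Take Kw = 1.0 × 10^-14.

(CH3)3CCOOH ⇌ (CH3)3CCOO- + H+
Let x = [H+] at equilibrium. Ka = x²/(0.14 − x).
Assume x ≪ 0.14: x ≈ √(8.2 × 10^-6 × 0.14) = 1.07 × 10^-3 M
Check: 0.77% ionized — well under 5%, approximation valid.
pH = −log(1.07 × 10^-3) = 2.97

pH = 2.97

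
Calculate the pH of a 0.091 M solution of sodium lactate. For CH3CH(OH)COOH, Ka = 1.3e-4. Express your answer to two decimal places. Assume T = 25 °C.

CH3CH(OH)COO- is the conjugate base of the weak acid CH3CH(OH)COOH.
Kb = Kw/Ka = 1.0×10^-14 / 1.3 × 10^-4 = 7.69 × 10^-11
Kb = [OH-]²/(0.091 − [OH-]) = 7.69 × 10^-11
Neglecting [OH-] in the denominator: [OH-] = √(7.69 × 10^-11 × 0.091) = 2.65 × 10^-6 M
pOH = 5.58, so pH = 14.00 − pOH = 8.42

pH = 8.42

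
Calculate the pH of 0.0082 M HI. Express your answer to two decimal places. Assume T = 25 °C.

pH = 2.09

HI is a strong acid and dissociates completely, so [H+] = 0.0082 M.
pH = -log(0.0082) = 2.09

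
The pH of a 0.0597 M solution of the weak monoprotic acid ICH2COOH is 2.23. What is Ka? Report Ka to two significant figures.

Ka = 6.4 × 10^-4

[H+] = 10^(-2.23) = 5.89 × 10^-3 M
At equilibrium [HA] = 0.0597 − 5.89 × 10^-3 = 5.38 × 10^-2 M
Ka = [H+][A-]/[HA] = (5.89 × 10^-3)² / 5.38 × 10^-2 = 6.4 × 10^-4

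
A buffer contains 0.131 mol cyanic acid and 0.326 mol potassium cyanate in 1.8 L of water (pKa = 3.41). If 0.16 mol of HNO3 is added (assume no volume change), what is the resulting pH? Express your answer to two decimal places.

Added H+ converts OCN- to HOCN: HOCN → 0.291 mol, OCN- → 0.166 mol.
Henderson–Hasselbalch with mole ratio 0.166/0.291: pH = 3.41 + (-0.244)

pH = 3.17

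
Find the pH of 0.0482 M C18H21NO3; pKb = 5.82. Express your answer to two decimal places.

C18H21NO3 + H2O ⇌ C18H22NO3+ + OH-
Kb = 10^(−5.82) = 1.51 × 10^-6
From the ICE table, Kb = x²/(0.0482 − x) = 1.51 × 10^-6.
Neglecting x in the denominator: x = √(1.51 × 10^-6 × 0.0482) = 2.70 × 10^-4 M
(x/C₀ = 0.56% < 5%, so the approximation holds.)
pOH = −log(2.70 × 10^-4) = 3.57; pH = 14.00 − 3.57 = 10.43

pH = 10.43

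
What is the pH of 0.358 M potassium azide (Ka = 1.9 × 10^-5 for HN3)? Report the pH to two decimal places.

pH = 9.14

N3- is the conjugate base of the weak acid HN3.
Kb = Kw/Ka = 1.0×10^-14 / 1.9 × 10^-5 = 5.26 × 10^-10
From the ICE table, Kb = [OH-]²/(0.358 − [OH-]) = 5.26 × 10^-10.
Neglecting [OH-] in the denominator: [OH-] = √(5.26 × 10^-10 × 0.358) = 1.37 × 10^-5 M
pOH = −log(1.37 × 10^-5) = 4.86; pH = 14.00 − 4.86 = 9.14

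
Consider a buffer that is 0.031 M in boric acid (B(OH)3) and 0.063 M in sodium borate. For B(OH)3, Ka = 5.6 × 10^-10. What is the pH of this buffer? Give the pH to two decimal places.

pKa = −log(5.6 × 10^-10) = 9.252
Henderson–Hasselbalch: pH = pKa + log([B(OH)4-]/[B(OH)3]) = 9.252 + log(0.063/0.031)
pH = 9.252 + (+0.308) = 9.56

pH = 9.56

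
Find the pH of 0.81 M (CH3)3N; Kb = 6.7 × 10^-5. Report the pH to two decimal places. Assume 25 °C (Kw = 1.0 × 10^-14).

pH = 11.87

(CH3)3N + H2O ⇌ (CH3)3NH+ + OH-
Kb = [OH-]²/(0.81 − [OH-]) = 6.7 × 10^-5
Neglecting [OH-] in the denominator: [OH-] = √(6.7 × 10^-5 × 0.81) = 7.37 × 10^-3 M
([OH-]/C₀ = 0.91% < 5%, so the approximation holds.)
pOH = −log(7.37 × 10^-3) = 2.13; pH = 14.00 − 2.13 = 11.87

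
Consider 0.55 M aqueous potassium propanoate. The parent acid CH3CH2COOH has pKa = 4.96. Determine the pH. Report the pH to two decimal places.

pH = 9.35

CH3CH2COO- is the conjugate base of the weak acid CH3CH2COOH.
Ka = 10^(−4.96) = 1.10 × 10^-5
Kb = Kw/Ka = 1.0×10^-14 / 1.10 × 10^-5 = 9.09 × 10^-10
From the ICE table, Kb = [OH-]²/(0.55 − [OH-]) = 9.09 × 10^-10.
Assume [OH-] ≪ 0.55: [OH-] ≈ √(9.09 × 10^-10 × 0.55) = 2.24 × 10^-5 M
([OH-]/C₀ = 0.0041% < 5%, so the approximation holds.)
pOH = 4.65, so pH = 14.00 − pOH = 9.35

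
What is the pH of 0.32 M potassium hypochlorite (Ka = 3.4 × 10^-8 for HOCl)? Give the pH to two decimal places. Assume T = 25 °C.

OCl- is the conjugate base of the weak acid HOCl.
Kb = Kw/Ka = 1.0×10^-14 / 3.4 × 10^-8 = 2.94 × 10^-7
Let x = [OH-] at equilibrium. Kb = x²/(0.32 − x).
Assume x ≪ 0.32: x ≈ √(2.94 × 10^-7 × 0.32) = 3.07 × 10^-4 M
pOH = 3.51, so pH = 14.00 − pOH = 10.49

pH = 10.49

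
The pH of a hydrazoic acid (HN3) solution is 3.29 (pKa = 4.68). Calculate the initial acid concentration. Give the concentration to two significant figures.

[H+] = 10^(-3.29) = 5.13 × 10^-4 M = x
Ka = 10^(−4.68) = 2.09 × 10^-5
Ka = x²/(C₀ − x) ⇒ C₀ = x + x²/Ka
C₀ = 5.13 × 10^-4 + (5.13 × 10^-4)²/(2.09 × 10^-5) = 1.31 × 10^-2 M

C₀ = 1.3 × 10^-2 M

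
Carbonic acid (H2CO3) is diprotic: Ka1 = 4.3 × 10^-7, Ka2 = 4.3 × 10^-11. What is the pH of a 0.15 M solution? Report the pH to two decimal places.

Since Ka1 ≫ Ka2, the first ionization dominates [H+].
Ka1 = x²/(0.15 − x) = 4.3 × 10^-7
x ≈ √(4.3 × 10^-7 × 0.15) = 2.54 × 10^-4 M
pH = −log(2.54 × 10^-4) = 3.60

pH = 3.60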